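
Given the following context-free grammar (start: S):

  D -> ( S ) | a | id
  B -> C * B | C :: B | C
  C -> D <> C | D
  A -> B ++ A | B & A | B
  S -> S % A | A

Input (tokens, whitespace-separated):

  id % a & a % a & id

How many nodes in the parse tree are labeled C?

[S [S [S [A [B [C [D id]]]]] % [A [B [C [D a]]] & [A [B [C [D a]]]]]] % [A [B [C [D a]]] & [A [B [C [D id]]]]]]

5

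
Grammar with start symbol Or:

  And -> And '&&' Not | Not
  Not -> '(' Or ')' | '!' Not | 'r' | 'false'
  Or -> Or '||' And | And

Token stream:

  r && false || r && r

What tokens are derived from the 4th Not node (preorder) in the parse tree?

[Or [Or [And [And [Not r]] && [Not false]]] || [And [And [Not r]] && [Not r]]]

r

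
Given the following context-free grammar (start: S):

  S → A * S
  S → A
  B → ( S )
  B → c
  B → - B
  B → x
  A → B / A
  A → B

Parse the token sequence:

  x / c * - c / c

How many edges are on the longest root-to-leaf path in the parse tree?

5

[S [A [B x] / [A [B c]]] * [S [A [B - [B c]] / [A [B c]]]]]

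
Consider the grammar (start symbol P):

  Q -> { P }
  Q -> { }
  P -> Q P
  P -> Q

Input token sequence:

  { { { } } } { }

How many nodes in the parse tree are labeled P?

4

[P [Q { [P [Q { [P [Q { }]] }]] }] [P [Q { }]]]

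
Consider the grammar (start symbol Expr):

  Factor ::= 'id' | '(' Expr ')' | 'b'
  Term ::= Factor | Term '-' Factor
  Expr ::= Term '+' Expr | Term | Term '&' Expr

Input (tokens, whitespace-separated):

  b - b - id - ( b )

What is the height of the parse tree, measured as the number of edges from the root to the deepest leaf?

[Expr [Term [Term [Term [Term [Factor b]] - [Factor b]] - [Factor id]] - [Factor ( [Expr [Term [Factor b]]] )]]]

6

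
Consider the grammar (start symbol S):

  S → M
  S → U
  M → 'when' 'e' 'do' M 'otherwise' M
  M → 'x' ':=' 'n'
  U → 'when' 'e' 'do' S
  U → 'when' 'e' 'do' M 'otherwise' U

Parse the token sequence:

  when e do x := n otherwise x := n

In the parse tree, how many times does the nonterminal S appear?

[S [M when e do [M x := n] otherwise [M x := n]]]

1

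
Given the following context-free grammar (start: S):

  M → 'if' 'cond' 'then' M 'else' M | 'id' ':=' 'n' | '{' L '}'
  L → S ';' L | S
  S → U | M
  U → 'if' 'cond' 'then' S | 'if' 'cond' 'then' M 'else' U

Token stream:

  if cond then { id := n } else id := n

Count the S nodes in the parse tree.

[S [M if cond then [M { [L [S [M id := n]]] }] else [M id := n]]]

2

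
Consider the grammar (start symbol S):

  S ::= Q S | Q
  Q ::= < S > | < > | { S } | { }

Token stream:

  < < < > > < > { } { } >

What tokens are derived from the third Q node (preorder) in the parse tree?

< >

[S [Q < [S [Q < [S [Q < >]] >] [S [Q < >] [S [Q { }] [S [Q { }]]]]] >]]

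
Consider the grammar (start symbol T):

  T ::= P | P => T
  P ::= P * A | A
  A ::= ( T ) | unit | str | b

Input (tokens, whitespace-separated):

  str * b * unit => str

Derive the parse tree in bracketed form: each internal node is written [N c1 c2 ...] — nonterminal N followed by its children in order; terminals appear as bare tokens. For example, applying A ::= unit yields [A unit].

T
P => T
P * A => T
P * A * A => T
A * A * A => T
str * A * A => T
str * b * A => T
str * b * unit => T
str * b * unit => P
str * b * unit => A
str * b * unit => str

[T [P [P [P [A str]] * [A b]] * [A unit]] => [T [P [A str]]]]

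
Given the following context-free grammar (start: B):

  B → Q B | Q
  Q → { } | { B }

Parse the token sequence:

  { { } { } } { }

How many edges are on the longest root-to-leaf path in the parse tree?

[B [Q { [B [Q { }] [B [Q { }]]] }] [B [Q { }]]]

5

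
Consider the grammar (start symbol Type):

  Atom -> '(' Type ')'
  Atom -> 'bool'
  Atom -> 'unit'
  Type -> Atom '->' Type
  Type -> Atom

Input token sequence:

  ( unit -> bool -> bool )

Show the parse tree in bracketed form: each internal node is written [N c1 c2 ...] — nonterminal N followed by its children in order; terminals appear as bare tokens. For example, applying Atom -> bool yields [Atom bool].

Type
Atom
( Type )
( Atom -> Type )
( unit -> Type )
( unit -> Atom -> Type )
( unit -> bool -> Type )
( unit -> bool -> Atom )
( unit -> bool -> bool )

[Type [Atom ( [Type [Atom unit] -> [Type [Atom bool] -> [Type [Atom bool]]]] )]]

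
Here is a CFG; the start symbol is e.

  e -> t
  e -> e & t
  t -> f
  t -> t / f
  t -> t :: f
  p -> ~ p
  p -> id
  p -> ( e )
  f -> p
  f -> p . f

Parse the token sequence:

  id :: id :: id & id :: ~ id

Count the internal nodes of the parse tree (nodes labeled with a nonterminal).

[e [e [t [t [t [f [p id]]] :: [f [p id]]] :: [f [p id]]]] & [t [t [f [p id]]] :: [f [p ~ [p id]]]]]

18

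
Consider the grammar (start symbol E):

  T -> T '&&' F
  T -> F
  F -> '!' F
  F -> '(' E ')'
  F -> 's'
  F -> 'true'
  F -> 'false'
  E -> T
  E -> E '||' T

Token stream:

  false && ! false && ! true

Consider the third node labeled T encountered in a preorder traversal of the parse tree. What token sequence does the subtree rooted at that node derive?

[E [T [T [T [F false]] && [F ! [F false]]] && [F ! [F true]]]]

false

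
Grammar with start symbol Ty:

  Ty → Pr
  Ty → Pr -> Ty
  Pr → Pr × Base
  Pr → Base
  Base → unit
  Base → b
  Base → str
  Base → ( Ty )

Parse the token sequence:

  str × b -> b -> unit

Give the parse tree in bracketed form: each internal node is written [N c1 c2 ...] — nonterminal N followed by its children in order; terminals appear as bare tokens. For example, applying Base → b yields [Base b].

[Ty [Pr [Pr [Base str]] × [Base b]] -> [Ty [Pr [Base b]] -> [Ty [Pr [Base unit]]]]]

Ty
Pr -> Ty
Pr × Base -> Ty
Base × Base -> Ty
str × Base -> Ty
str × b -> Ty
str × b -> Pr -> Ty
str × b -> Base -> Ty
str × b -> b -> Ty
str × b -> b -> Pr
str × b -> b -> Base
str × b -> b -> unit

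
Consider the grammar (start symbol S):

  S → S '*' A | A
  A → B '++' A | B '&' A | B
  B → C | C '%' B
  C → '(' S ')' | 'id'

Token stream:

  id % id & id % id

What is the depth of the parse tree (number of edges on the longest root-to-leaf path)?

[S [A [B [C id] % [B [C id]]] & [A [B [C id] % [B [C id]]]]]]

6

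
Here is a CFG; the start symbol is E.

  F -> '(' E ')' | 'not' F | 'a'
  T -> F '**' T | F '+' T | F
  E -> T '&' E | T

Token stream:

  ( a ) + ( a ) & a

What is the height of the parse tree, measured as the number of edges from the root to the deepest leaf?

[E [T [F ( [E [T [F a]]] )] + [T [F ( [E [T [F a]]] )]]] & [E [T [F a]]]]

7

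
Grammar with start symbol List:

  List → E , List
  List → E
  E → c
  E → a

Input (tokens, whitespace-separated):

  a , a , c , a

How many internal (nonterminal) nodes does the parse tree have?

[List [E a] , [List [E a] , [List [E c] , [List [E a]]]]]

8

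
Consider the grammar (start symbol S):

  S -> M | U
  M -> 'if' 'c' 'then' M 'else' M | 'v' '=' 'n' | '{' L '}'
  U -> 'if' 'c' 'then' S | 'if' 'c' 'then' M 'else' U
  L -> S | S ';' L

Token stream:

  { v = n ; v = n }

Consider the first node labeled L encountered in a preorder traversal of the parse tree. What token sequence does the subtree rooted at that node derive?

v = n ; v = n

[S [M { [L [S [M v = n]] ; [L [S [M v = n]]]] }]]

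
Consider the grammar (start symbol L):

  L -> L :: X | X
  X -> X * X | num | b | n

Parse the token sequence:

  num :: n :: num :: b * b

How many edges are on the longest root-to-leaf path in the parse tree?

[L [L [L [L [X num]] :: [X n]] :: [X num]] :: [X [X b] * [X b]]]

5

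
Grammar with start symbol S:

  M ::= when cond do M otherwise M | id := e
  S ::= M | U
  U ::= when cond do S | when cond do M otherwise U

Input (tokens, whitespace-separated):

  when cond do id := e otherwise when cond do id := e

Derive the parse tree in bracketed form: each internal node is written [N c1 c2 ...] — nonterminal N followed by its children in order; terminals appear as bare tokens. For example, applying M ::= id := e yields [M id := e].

[S [U when cond do [M id := e] otherwise [U when cond do [S [M id := e]]]]]

S
U
when cond do M otherwise U
when cond do id := e otherwise U
when cond do id := e otherwise when cond do S
when cond do id := e otherwise when cond do M
when cond do id := e otherwise when cond do id := e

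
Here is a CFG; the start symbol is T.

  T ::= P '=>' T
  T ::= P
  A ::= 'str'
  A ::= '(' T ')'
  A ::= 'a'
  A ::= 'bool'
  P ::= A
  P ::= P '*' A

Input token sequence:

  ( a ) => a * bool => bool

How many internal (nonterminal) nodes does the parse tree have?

[T [P [A ( [T [P [A a]]] )]] => [T [P [P [A a]] * [A bool]] => [T [P [A bool]]]]]

14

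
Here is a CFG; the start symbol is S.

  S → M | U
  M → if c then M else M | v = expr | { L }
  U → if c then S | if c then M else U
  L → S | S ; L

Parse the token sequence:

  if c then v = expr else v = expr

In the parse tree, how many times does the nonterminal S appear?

[S [M if c then [M v = expr] else [M v = expr]]]

1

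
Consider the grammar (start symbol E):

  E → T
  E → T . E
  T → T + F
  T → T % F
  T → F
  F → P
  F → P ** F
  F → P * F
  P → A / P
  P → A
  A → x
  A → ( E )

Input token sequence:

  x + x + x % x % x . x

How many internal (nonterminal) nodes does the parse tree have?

[E [T [T [T [T [T [F [P [A x]]]] + [F [P [A x]]]] + [F [P [A x]]]] % [F [P [A x]]]] % [F [P [A x]]]] . [E [T [F [P [A x]]]]]]

26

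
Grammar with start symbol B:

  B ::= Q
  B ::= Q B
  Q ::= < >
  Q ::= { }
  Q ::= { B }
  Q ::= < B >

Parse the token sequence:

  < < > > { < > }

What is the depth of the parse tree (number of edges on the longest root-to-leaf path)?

[B [Q < [B [Q < >]] >] [B [Q { [B [Q < >]] }]]]

5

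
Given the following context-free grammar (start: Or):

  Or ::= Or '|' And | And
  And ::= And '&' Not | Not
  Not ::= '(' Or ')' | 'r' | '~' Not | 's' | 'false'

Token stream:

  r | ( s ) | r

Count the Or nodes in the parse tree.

4

[Or [Or [Or [And [Not r]]] | [And [Not ( [Or [And [Not s]]] )]]] | [And [Not r]]]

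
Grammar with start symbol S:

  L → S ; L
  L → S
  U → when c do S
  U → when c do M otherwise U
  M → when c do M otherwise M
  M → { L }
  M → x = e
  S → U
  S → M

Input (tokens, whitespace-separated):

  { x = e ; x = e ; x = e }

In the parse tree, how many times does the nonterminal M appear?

4

[S [M { [L [S [M x = e]] ; [L [S [M x = e]] ; [L [S [M x = e]]]]] }]]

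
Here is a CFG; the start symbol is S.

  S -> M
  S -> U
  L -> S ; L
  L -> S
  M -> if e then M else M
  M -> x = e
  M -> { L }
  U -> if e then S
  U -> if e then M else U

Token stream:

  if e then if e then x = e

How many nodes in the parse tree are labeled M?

1

[S [U if e then [S [U if e then [S [M x = e]]]]]]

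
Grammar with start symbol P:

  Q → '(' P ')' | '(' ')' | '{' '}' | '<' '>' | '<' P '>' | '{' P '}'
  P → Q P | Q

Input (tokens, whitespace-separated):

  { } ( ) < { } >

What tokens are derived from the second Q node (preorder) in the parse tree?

( )

[P [Q { }] [P [Q ( )] [P [Q < [P [Q { }]] >]]]]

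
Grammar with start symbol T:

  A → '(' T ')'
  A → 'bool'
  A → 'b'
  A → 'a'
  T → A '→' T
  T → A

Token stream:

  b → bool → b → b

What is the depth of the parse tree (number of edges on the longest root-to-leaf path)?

5

[T [A b] → [T [A bool] → [T [A b] → [T [A b]]]]]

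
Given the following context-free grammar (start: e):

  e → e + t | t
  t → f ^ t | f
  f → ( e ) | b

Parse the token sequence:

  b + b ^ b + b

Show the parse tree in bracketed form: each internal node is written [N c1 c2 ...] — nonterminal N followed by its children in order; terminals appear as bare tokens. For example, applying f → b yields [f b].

e
e + t
e + t + t
t + t + t
f + t + t
b + t + t
b + f ^ t + t
b + b ^ t + t
b + b ^ f + t
b + b ^ b + t
b + b ^ b + f
b + b ^ b + b

[e [e [e [t [f b]]] + [t [f b] ^ [t [f b]]]] + [t [f b]]]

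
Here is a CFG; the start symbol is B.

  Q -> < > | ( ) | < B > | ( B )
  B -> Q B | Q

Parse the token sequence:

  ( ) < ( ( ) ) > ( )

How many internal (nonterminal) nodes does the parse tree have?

10

[B [Q ( )] [B [Q < [B [Q ( [B [Q ( )]] )]] >] [B [Q ( )]]]]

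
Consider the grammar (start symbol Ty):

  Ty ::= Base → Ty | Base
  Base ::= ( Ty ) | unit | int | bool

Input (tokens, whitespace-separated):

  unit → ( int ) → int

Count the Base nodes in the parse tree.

[Ty [Base unit] → [Ty [Base ( [Ty [Base int]] )] → [Ty [Base int]]]]

4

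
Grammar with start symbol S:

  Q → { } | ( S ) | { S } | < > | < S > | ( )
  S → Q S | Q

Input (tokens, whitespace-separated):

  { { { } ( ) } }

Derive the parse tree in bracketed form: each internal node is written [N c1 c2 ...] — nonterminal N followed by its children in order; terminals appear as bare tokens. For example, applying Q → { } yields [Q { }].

[S [Q { [S [Q { [S [Q { }] [S [Q ( )]]] }]] }]]

S
Q
{ S }
{ Q }
{ { S } }
{ { Q S } }
{ { { } S } }
{ { { } Q } }
{ { { } ( ) } }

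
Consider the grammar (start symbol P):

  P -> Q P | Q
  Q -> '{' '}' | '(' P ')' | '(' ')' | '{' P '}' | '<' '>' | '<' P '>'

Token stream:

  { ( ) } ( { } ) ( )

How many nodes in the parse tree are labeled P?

[P [Q { [P [Q ( )]] }] [P [Q ( [P [Q { }]] )] [P [Q ( )]]]]

5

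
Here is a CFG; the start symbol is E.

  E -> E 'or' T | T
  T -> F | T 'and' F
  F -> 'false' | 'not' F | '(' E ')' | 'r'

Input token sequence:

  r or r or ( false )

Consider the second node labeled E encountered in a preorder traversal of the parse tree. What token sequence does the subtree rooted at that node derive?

r or r

[E [E [E [T [F r]]] or [T [F r]]] or [T [F ( [E [T [F false]]] )]]]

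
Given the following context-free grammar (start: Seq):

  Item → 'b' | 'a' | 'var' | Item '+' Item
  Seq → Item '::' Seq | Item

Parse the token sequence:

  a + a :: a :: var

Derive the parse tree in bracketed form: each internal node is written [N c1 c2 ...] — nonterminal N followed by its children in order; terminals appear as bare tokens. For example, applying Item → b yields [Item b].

Seq
Item :: Seq
Item + Item :: Seq
a + Item :: Seq
a + a :: Seq
a + a :: Item :: Seq
a + a :: a :: Seq
a + a :: a :: Item
a + a :: a :: var

[Seq [Item [Item a] + [Item a]] :: [Seq [Item a] :: [Seq [Item var]]]]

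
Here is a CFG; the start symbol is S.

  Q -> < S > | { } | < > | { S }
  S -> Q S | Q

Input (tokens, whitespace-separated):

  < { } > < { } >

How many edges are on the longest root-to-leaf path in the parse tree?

[S [Q < [S [Q { }]] >] [S [Q < [S [Q { }]] >]]]

5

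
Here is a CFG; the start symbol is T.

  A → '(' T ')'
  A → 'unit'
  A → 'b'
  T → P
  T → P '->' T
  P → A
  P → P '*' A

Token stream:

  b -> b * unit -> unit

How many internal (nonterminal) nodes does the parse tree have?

11

[T [P [A b]] -> [T [P [P [A b]] * [A unit]] -> [T [P [A unit]]]]]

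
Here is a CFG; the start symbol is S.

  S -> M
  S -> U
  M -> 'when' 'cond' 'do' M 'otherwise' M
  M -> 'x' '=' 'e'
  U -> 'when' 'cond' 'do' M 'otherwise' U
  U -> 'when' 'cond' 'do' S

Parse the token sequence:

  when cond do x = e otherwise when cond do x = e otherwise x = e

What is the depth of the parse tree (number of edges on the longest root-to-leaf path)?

4

[S [M when cond do [M x = e] otherwise [M when cond do [M x = e] otherwise [M x = e]]]]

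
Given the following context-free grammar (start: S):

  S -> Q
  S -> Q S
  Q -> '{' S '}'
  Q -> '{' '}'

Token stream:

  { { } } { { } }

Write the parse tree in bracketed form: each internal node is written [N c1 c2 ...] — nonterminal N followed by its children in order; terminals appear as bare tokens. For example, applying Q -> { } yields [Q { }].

S
Q S
{ S } S
{ Q } S
{ { } } S
{ { } } Q
{ { } } { S }
{ { } } { Q }
{ { } } { { } }

[S [Q { [S [Q { }]] }] [S [Q { [S [Q { }]] }]]]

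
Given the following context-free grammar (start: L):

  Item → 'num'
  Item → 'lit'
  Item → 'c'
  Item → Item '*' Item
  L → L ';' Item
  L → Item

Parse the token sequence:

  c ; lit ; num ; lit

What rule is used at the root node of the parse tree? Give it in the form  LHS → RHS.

L → L ';' Item

[L [L [L [L [Item c]] ; [Item lit]] ; [Item num]] ; [Item lit]]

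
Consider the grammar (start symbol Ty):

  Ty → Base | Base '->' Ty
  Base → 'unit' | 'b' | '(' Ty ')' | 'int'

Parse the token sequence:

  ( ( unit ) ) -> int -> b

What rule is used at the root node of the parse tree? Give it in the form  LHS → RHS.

[Ty [Base ( [Ty [Base ( [Ty [Base unit]] )]] )] -> [Ty [Base int] -> [Ty [Base b]]]]

Ty → Base '->' Ty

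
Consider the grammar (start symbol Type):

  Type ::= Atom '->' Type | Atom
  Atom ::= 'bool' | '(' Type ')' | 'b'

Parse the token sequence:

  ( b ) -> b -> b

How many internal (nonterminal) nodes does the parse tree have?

8

[Type [Atom ( [Type [Atom b]] )] -> [Type [Atom b] -> [Type [Atom b]]]]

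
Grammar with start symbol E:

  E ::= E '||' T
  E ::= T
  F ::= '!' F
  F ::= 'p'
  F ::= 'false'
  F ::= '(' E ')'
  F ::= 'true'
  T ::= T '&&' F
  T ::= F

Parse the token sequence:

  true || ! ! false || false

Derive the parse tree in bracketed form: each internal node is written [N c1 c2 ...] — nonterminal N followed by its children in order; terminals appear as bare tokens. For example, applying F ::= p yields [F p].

[E [E [E [T [F true]]] || [T [F ! [F ! [F false]]]]] || [T [F false]]]

E
E || T
E || T || T
T || T || T
F || T || T
true || T || T
true || F || T
true || ! F || T
true || ! ! F || T
true || ! ! false || T
true || ! ! false || F
true || ! ! false || false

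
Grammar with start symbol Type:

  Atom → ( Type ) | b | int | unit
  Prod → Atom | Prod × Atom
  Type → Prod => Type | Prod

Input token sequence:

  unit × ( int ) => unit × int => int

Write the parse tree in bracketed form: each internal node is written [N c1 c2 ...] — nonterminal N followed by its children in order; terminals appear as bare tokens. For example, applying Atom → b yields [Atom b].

[Type [Prod [Prod [Atom unit]] × [Atom ( [Type [Prod [Atom int]]] )]] => [Type [Prod [Prod [Atom unit]] × [Atom int]] => [Type [Prod [Atom int]]]]]

Type
Prod => Type
Prod × Atom => Type
Atom × Atom => Type
unit × Atom => Type
unit × ( Type ) => Type
unit × ( Prod ) => Type
unit × ( Atom ) => Type
unit × ( int ) => Type
unit × ( int ) => Prod => Type
unit × ( int ) => Prod × Atom => Type
unit × ( int ) => Atom × Atom => Type
unit × ( int ) => unit × Atom => Type
unit × ( int ) => unit × int => Type
unit × ( int ) => unit × int => Prod
unit × ( int ) => unit × int => Atom
unit × ( int ) => unit × int => int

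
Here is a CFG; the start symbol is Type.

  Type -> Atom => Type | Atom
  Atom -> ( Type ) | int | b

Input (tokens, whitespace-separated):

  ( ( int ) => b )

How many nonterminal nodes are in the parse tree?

[Type [Atom ( [Type [Atom ( [Type [Atom int]] )] => [Type [Atom b]]] )]]

8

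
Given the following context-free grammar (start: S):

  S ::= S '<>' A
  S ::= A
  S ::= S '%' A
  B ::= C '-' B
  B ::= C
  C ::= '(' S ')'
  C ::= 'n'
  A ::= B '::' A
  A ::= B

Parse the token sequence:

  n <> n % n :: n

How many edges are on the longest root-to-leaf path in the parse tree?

6

[S [S [S [A [B [C n]]]] <> [A [B [C n]]]] % [A [B [C n]] :: [A [B [C n]]]]]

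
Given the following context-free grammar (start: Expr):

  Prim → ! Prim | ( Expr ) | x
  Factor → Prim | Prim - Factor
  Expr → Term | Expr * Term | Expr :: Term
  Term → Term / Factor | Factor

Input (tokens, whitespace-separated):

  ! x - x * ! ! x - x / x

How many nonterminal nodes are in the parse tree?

[Expr [Expr [Term [Factor [Prim ! [Prim x]] - [Factor [Prim x]]]]] * [Term [Term [Factor [Prim ! [Prim ! [Prim x]]] - [Factor [Prim x]]]] / [Factor [Prim x]]]]

18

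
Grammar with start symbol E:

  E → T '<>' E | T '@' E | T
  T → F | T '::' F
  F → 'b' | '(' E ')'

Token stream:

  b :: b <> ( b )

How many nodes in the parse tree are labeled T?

[E [T [T [F b]] :: [F b]] <> [E [T [F ( [E [T [F b]]] )]]]]

4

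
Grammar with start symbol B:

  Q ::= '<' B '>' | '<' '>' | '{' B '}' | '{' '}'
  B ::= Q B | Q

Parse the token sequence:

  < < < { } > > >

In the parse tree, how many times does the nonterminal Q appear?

[B [Q < [B [Q < [B [Q < [B [Q { }]] >]] >]] >]]

4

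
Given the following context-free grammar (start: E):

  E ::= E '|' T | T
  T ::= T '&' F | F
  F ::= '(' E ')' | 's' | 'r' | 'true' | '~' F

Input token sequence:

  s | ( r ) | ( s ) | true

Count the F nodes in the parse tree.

[E [E [E [E [T [F s]]] | [T [F ( [E [T [F r]]] )]]] | [T [F ( [E [T [F s]]] )]]] | [T [F true]]]

6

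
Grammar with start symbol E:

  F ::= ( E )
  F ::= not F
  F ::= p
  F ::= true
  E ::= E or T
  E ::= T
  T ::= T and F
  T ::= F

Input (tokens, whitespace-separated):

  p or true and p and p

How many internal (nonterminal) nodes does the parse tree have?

10

[E [E [T [F p]]] or [T [T [T [F true]] and [F p]] and [F p]]]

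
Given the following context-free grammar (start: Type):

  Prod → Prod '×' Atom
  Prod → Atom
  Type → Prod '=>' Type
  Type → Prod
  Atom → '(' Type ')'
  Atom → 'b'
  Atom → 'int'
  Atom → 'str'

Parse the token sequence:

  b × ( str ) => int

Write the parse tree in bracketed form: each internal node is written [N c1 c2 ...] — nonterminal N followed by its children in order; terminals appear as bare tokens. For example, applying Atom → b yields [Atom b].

Type
Prod => Type
Prod × Atom => Type
Atom × Atom => Type
b × Atom => Type
b × ( Type ) => Type
b × ( Prod ) => Type
b × ( Atom ) => Type
b × ( str ) => Type
b × ( str ) => Prod
b × ( str ) => Atom
b × ( str ) => int

[Type [Prod [Prod [Atom b]] × [Atom ( [Type [Prod [Atom str]]] )]] => [Type [Prod [Atom int]]]]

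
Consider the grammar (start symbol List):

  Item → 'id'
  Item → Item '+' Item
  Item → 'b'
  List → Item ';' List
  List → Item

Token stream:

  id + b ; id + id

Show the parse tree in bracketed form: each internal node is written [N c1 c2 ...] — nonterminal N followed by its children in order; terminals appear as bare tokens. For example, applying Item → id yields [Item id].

[List [Item [Item id] + [Item b]] ; [List [Item [Item id] + [Item id]]]]

List
Item ; List
Item + Item ; List
id + Item ; List
id + b ; List
id + b ; Item
id + b ; Item + Item
id + b ; id + Item
id + b ; id + id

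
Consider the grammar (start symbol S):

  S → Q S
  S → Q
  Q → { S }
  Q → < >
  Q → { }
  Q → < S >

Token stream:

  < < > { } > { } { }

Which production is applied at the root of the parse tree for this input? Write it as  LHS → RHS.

S → Q S

[S [Q < [S [Q < >] [S [Q { }]]] >] [S [Q { }] [S [Q { }]]]]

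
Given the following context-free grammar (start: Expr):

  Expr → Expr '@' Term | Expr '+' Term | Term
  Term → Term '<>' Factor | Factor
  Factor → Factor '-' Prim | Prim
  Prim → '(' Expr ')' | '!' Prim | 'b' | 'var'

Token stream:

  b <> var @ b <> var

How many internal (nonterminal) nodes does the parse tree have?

14

[Expr [Expr [Term [Term [Factor [Prim b]]] <> [Factor [Prim var]]]] @ [Term [Term [Factor [Prim b]]] <> [Factor [Prim var]]]]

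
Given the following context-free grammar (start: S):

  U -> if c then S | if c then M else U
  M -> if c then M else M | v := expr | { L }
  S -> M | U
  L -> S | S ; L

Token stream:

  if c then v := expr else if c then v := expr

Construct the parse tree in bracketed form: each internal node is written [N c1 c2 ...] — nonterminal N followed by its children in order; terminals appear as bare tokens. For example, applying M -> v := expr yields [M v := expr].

S
U
if c then M else U
if c then v := expr else U
if c then v := expr else if c then S
if c then v := expr else if c then M
if c then v := expr else if c then v := expr

[S [U if c then [M v := expr] else [U if c then [S [M v := expr]]]]]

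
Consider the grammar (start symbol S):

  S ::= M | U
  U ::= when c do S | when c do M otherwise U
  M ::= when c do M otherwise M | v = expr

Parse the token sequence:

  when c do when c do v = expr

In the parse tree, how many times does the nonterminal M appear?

[S [U when c do [S [U when c do [S [M v = expr]]]]]]

1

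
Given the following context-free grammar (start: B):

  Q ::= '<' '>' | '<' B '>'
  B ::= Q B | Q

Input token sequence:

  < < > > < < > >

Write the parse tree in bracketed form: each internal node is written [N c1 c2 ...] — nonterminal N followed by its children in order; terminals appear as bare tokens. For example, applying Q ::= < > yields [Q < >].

[B [Q < [B [Q < >]] >] [B [Q < [B [Q < >]] >]]]

B
Q B
< B > B
< Q > B
< < > > B
< < > > Q
< < > > < B >
< < > > < Q >
< < > > < < > >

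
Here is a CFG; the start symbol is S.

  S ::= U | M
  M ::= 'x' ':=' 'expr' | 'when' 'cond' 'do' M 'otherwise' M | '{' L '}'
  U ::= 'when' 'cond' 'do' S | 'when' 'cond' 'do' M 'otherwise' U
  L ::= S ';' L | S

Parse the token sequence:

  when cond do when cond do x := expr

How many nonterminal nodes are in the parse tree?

[S [U when cond do [S [U when cond do [S [M x := expr]]]]]]

6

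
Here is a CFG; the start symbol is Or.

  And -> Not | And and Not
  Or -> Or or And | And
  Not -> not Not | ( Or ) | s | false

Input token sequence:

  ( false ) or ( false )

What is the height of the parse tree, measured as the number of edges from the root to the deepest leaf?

[Or [Or [And [Not ( [Or [And [Not false]]] )]]] or [And [Not ( [Or [And [Not false]]] )]]]

7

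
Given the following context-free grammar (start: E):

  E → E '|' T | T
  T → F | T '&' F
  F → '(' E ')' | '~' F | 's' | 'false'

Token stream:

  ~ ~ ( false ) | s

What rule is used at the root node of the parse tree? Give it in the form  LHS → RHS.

[E [E [T [F ~ [F ~ [F ( [E [T [F false]]] )]]]]] | [T [F s]]]

E → E '|' T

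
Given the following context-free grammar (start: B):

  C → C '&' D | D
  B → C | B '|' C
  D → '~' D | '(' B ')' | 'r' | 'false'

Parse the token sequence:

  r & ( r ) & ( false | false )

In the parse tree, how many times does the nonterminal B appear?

4

[B [C [C [C [D r]] & [D ( [B [C [D r]]] )]] & [D ( [B [B [C [D false]]] | [C [D false]]] )]]]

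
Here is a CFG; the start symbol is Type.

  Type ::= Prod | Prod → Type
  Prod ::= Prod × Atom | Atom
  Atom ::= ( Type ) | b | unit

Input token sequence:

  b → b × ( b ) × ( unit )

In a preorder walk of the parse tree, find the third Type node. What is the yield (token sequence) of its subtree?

[Type [Prod [Atom b]] → [Type [Prod [Prod [Prod [Atom b]] × [Atom ( [Type [Prod [Atom b]]] )]] × [Atom ( [Type [Prod [Atom unit]]] )]]]]

b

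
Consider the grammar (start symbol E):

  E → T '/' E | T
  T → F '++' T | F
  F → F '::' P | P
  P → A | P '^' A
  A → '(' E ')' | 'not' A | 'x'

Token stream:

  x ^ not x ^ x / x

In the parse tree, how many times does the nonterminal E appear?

2

[E [T [F [P [P [P [A x]] ^ [A not [A x]]] ^ [A x]]]] / [E [T [F [P [A x]]]]]]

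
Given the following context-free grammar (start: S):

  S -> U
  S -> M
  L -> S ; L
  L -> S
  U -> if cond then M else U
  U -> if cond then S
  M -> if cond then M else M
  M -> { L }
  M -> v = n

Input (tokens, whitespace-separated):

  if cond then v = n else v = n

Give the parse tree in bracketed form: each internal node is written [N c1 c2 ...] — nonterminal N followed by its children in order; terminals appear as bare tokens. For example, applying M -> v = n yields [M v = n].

S
M
if cond then M else M
if cond then v = n else M
if cond then v = n else v = n

[S [M if cond then [M v = n] else [M v = n]]]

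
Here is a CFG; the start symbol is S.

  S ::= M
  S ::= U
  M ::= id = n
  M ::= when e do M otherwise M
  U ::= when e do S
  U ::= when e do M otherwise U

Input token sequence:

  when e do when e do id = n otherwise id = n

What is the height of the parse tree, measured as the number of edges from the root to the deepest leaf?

[S [U when e do [S [M when e do [M id = n] otherwise [M id = n]]]]]

5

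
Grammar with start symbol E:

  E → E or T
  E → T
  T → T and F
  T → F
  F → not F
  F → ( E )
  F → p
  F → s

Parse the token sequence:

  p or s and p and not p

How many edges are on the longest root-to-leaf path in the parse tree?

[E [E [T [F p]]] or [T [T [T [F s]] and [F p]] and [F not [F p]]]]

5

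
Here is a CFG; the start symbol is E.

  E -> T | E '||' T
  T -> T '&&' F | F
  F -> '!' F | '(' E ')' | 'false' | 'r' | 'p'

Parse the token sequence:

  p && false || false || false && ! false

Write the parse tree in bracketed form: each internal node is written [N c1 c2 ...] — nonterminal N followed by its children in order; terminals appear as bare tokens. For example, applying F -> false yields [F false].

E
E || T
E || T || T
T || T || T
T && F || T || T
F && F || T || T
p && F || T || T
p && false || T || T
p && false || F || T
p && false || false || T
p && false || false || T && F
p && false || false || F && F
p && false || false || false && F
p && false || false || false && ! F
p && false || false || false && ! false

[E [E [E [T [T [F p]] && [F false]]] || [T [F false]]] || [T [T [F false]] && [F ! [F false]]]]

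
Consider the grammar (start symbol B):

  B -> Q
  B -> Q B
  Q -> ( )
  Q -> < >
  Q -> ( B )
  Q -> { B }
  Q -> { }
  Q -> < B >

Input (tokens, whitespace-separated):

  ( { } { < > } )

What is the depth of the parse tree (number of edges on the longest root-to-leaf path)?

7

[B [Q ( [B [Q { }] [B [Q { [B [Q < >]] }]]] )]]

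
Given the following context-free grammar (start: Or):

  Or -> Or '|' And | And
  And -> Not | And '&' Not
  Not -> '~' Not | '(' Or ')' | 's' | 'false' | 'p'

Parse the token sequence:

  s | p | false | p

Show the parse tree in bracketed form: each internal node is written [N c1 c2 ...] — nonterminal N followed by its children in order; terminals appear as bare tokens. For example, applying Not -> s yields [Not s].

Or
Or | And
Or | And | And
Or | And | And | And
And | And | And | And
Not | And | And | And
s | And | And | And
s | Not | And | And
s | p | And | And
s | p | Not | And
s | p | false | And
s | p | false | Not
s | p | false | p

[Or [Or [Or [Or [And [Not s]]] | [And [Not p]]] | [And [Not false]]] | [And [Not p]]]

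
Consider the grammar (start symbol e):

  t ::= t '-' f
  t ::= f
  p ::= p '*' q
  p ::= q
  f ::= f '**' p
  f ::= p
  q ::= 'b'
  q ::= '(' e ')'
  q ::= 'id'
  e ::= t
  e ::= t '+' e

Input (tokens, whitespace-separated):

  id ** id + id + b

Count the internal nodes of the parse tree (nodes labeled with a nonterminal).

[e [t [f [f [p [q id]]] ** [p [q id]]]] + [e [t [f [p [q id]]]] + [e [t [f [p [q b]]]]]]]

18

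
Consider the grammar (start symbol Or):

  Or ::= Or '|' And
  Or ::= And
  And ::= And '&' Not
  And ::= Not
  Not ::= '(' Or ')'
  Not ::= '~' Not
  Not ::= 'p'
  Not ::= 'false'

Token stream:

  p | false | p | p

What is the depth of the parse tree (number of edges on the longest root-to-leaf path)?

[Or [Or [Or [Or [And [Not p]]] | [And [Not false]]] | [And [Not p]]] | [And [Not p]]]

6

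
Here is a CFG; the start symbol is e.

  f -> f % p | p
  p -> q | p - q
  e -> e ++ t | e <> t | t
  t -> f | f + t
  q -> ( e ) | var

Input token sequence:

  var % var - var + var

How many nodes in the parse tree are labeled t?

[e [t [f [f [p [q var]]] % [p [p [q var]] - [q var]]] + [t [f [p [q var]]]]]]

2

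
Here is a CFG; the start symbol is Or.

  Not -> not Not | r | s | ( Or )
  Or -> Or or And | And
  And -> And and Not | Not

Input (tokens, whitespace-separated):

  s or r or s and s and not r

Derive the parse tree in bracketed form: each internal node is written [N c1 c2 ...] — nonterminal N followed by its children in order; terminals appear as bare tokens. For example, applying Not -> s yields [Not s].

Or
Or or And
Or or And or And
And or And or And
Not or And or And
s or And or And
s or Not or And
s or r or And
s or r or And and Not
s or r or And and Not and Not
s or r or Not and Not and Not
s or r or s and Not and Not
s or r or s and s and Not
s or r or s and s and not Not
s or r or s and s and not r

[Or [Or [Or [And [Not s]]] or [And [Not r]]] or [And [And [And [Not s]] and [Not s]] and [Not not [Not r]]]]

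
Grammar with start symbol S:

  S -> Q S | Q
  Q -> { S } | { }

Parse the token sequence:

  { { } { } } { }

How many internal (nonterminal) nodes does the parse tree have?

8

[S [Q { [S [Q { }] [S [Q { }]]] }] [S [Q { }]]]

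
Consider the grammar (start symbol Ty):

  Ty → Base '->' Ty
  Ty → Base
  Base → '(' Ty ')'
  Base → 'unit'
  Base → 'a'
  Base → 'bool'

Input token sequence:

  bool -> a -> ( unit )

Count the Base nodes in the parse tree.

4

[Ty [Base bool] -> [Ty [Base a] -> [Ty [Base ( [Ty [Base unit]] )]]]]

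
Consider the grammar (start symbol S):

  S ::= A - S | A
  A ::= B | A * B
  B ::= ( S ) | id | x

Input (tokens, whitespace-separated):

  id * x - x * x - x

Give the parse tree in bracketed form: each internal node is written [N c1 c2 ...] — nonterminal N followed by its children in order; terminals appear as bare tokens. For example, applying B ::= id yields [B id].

[S [A [A [B id]] * [B x]] - [S [A [A [B x]] * [B x]] - [S [A [B x]]]]]

S
A - S
A * B - S
B * B - S
id * B - S
id * x - S
id * x - A - S
id * x - A * B - S
id * x - B * B - S
id * x - x * B - S
id * x - x * x - S
id * x - x * x - A
id * x - x * x - B
id * x - x * x - x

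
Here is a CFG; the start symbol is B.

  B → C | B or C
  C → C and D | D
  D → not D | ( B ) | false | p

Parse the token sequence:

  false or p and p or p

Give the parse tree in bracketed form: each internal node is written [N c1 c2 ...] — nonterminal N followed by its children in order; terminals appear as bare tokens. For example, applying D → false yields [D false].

[B [B [B [C [D false]]] or [C [C [D p]] and [D p]]] or [C [D p]]]

B
B or C
B or C or C
C or C or C
D or C or C
false or C or C
false or C and D or C
false or D and D or C
false or p and D or C
false or p and p or C
false or p and p or D
false or p and p or p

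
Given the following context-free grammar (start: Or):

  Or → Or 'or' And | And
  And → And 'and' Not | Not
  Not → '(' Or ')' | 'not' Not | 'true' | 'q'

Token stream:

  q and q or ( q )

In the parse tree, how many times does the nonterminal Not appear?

4

[Or [Or [And [And [Not q]] and [Not q]]] or [And [Not ( [Or [And [Not q]]] )]]]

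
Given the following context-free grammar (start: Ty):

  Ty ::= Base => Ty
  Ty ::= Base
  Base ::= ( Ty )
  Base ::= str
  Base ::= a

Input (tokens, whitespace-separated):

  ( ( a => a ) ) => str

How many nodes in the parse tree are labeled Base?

5

[Ty [Base ( [Ty [Base ( [Ty [Base a] => [Ty [Base a]]] )]] )] => [Ty [Base str]]]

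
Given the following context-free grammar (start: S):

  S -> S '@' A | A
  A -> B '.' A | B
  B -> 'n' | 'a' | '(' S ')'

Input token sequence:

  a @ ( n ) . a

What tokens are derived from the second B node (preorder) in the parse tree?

[S [S [A [B a]]] @ [A [B ( [S [A [B n]]] )] . [A [B a]]]]

( n )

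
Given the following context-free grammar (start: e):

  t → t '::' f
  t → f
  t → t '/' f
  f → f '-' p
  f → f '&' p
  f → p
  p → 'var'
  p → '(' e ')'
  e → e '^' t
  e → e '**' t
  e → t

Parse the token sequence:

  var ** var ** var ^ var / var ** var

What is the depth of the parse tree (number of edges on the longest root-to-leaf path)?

[e [e [e [e [e [t [f [p var]]]] ** [t [f [p var]]]] ** [t [f [p var]]]] ^ [t [t [f [p var]]] / [f [p var]]]] ** [t [f [p var]]]]

8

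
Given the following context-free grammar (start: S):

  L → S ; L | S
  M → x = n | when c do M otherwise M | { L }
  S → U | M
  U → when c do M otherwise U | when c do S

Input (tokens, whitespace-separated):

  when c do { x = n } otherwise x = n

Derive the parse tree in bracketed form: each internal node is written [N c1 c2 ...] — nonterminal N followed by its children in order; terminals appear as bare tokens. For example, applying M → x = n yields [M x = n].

S
M
when c do M otherwise M
when c do { L } otherwise M
when c do { S } otherwise M
when c do { M } otherwise M
when c do { x = n } otherwise M
when c do { x = n } otherwise x = n

[S [M when c do [M { [L [S [M x = n]]] }] otherwise [M x = n]]]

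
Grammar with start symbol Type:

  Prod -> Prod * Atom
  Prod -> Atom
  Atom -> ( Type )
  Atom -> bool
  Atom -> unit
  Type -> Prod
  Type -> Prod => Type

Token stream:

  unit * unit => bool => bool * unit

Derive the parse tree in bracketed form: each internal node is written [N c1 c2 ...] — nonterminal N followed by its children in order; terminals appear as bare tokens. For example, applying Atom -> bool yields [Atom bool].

Type
Prod => Type
Prod * Atom => Type
Atom * Atom => Type
unit * Atom => Type
unit * unit => Type
unit * unit => Prod => Type
unit * unit => Atom => Type
unit * unit => bool => Type
unit * unit => bool => Prod
unit * unit => bool => Prod * Atom
unit * unit => bool => Atom * Atom
unit * unit => bool => bool * Atom
unit * unit => bool => bool * unit

[Type [Prod [Prod [Atom unit]] * [Atom unit]] => [Type [Prod [Atom bool]] => [Type [Prod [Prod [Atom bool]] * [Atom unit]]]]]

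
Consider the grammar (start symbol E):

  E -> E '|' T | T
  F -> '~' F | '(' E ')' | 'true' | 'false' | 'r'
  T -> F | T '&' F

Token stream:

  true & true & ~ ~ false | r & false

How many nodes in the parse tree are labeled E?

2

[E [E [T [T [T [F true]] & [F true]] & [F ~ [F ~ [F false]]]]] | [T [T [F r]] & [F false]]]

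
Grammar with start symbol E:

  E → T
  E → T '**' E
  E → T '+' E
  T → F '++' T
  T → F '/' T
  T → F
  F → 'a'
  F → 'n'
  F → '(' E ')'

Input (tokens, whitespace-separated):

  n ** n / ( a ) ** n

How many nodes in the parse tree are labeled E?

[E [T [F n]] ** [E [T [F n] / [T [F ( [E [T [F a]]] )]]] ** [E [T [F n]]]]]

4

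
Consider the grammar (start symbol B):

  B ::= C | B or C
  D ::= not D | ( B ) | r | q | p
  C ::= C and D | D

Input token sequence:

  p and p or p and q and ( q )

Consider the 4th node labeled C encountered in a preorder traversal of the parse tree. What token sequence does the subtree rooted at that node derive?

[B [B [C [C [D p]] and [D p]]] or [C [C [C [D p]] and [D q]] and [D ( [B [C [D q]]] )]]]

p and q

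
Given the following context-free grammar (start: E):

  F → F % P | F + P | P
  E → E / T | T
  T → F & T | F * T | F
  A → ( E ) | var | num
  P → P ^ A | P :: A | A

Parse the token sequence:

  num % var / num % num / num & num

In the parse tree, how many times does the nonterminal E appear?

[E [E [E [T [F [F [P [A num]]] % [P [A var]]]]] / [T [F [F [P [A num]]] % [P [A num]]]]] / [T [F [P [A num]]] & [T [F [P [A num]]]]]]

3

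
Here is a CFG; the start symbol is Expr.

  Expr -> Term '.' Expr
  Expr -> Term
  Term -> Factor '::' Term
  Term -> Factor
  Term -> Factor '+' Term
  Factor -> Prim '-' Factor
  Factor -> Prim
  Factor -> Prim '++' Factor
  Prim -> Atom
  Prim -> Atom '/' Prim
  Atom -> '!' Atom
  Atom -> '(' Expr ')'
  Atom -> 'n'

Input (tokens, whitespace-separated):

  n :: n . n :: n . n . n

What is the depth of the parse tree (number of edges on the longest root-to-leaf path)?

8

[Expr [Term [Factor [Prim [Atom n]]] :: [Term [Factor [Prim [Atom n]]]]] . [Expr [Term [Factor [Prim [Atom n]]] :: [Term [Factor [Prim [Atom n]]]]] . [Expr [Term [Factor [Prim [Atom n]]]] . [Expr [Term [Factor [Prim [Atom n]]]]]]]]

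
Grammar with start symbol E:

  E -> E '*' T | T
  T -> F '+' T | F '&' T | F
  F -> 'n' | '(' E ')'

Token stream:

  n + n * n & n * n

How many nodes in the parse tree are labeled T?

5

[E [E [E [T [F n] + [T [F n]]]] * [T [F n] & [T [F n]]]] * [T [F n]]]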